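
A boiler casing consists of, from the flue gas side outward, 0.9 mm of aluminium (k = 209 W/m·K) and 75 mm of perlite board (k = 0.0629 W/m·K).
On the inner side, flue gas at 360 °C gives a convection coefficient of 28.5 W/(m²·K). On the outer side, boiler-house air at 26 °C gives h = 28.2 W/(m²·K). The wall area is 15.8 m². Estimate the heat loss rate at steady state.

Q ≈ 4180 W

Model the wall as resistances in series:
R_inner film = 1/(h_i·A) = 1/(28.5×15.8) = 0.002221 K/W
R_aluminium = L/(kA) = 0.0009/(209×15.8) = 2.725×10^-7 K/W
R_perlite board = L/(kA) = 0.075/(0.0629×15.8) = 0.07547 K/W
R_outer film = 1/(h_o·A) = 1/(28.2×15.8) = 0.002244 K/W
R_total = 0.07993 K/W
Q = ΔT / R_total = 334 / 0.07993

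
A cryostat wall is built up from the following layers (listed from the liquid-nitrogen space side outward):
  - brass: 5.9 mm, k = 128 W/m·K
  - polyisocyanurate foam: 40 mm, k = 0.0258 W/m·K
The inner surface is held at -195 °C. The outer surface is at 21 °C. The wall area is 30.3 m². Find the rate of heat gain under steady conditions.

Q ≈ 4220 W

Treating each layer as a thermal resistance in series:
R_brass = L/(kA) = 0.0059/(128×30.3) = 1.521×10^-6 K/W
R_polyisocyanurate foam = L/(kA) = 0.04/(0.0258×30.3) = 0.05117 K/W
R_total = 0.05117 K/W
Q = ΔT / R_total = 216 / 0.05117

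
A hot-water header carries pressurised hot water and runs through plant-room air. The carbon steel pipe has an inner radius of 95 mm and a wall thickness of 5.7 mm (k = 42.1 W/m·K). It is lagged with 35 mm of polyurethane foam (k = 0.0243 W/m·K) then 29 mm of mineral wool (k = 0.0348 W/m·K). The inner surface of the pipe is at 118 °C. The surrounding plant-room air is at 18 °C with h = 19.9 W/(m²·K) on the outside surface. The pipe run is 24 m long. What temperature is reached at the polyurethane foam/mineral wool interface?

For a radial system each layer contributes R = ln(r_out/r_in)/(2πkL); films add R = 1/(hA).
R_carbon steel pipe wall = ln(100.7/95)/(2π×42.1×24) = 9.178×10^-6 K/W
R_polyurethane foam = ln(135.7/100.7)/(2π×0.0243×24) = 0.08141 K/W
R_mineral wool = ln(164.7/135.7)/(2π×0.0348×24) = 0.03691 K/W
R_outer film = 1/(h_o·2πr_oL) = 1/(19.9×2π×0.1647×24) = 0.002023 K/W
R_total = 0.1203 K/W
Q = ΔT/R_total = 100/0.1203
Q = 831 W
T_interface = T_inner − Q·ΣR(inner→interface) = 118 − 831×0.08142

T ≈ 50.3 °C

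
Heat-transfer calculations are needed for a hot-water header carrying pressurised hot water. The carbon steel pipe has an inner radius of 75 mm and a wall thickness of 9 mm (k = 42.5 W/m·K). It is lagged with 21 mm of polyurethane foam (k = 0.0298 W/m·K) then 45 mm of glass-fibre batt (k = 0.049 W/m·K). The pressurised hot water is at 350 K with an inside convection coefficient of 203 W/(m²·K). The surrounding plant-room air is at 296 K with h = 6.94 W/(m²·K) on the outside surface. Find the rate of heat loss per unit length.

For a radial system each layer contributes R = ln(r_out/r_in)/(2πkL); films add R = 1/(hA).
R_inner film = 1/(h_i·2πr₁L) = 1/(203×2π×0.075×1) = 0.01045 K/W
R_carbon steel pipe wall = ln(84/75)/(2π×42.5×1) = 4.244×10^-4 K/W
R_polyurethane foam = ln(105/84)/(2π×0.0298×1) = 1.192 K/W
R_glass-fibre batt = ln(150/105)/(2π×0.049×1) = 1.159 K/W
R_outer film = 1/(h_o·2πr_oL) = 1/(6.94×2π×0.15×1) = 0.1529 K/W
R_total = 2.514 K/W
Q = ΔT/R_total = 54/2.514

q′ ≈ 21.5 W/m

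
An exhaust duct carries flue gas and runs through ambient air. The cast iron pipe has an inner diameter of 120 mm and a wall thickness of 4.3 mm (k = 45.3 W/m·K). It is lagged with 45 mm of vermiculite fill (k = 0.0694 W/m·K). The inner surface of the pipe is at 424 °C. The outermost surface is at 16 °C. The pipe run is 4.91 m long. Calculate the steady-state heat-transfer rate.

Radial resistances (cylindrical: R_cond = ln(r_o/r_i)/(2πkL), R_conv = 1/(h·2πrL)):
R_cast iron pipe wall = ln(64.3/60)/(2π×45.3×4.91) = 4.953×10^-5 K/W
R_vermiculite fill = ln(109.3/64.3)/(2π×0.0694×4.91) = 0.2478 K/W
R_total = 0.2478 K/W
Q = ΔT/R_total = 408/0.2478

Q ≈ 1650 W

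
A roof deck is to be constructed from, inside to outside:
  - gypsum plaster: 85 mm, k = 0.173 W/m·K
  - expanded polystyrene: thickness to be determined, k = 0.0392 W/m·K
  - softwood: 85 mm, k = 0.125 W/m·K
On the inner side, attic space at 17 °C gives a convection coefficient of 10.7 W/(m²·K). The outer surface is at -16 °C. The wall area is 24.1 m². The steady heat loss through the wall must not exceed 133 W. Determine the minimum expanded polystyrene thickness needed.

L ≈ 185 mm

Using the resistance-network approach (series):
R_inner film = 1/(h_i·A) = 1/(10.7×24.1) = 0.003878 K/W
R_gypsum plaster = L/(kA) = 0.085/(0.173×24.1) = 0.02039 K/W
R_softwood = L/(kA) = 0.085/(0.125×24.1) = 0.02822 K/W
Sum of the known resistances R_other = 0.05248 K/W
Required total resistance R_tot = ΔT/Q_allow = 33/133 = 0.2481 K/W
R_expanded polystyrene = R_tot − R_other = 0.1956 K/W
L = R·k·A = 0.1956×0.0392×24.1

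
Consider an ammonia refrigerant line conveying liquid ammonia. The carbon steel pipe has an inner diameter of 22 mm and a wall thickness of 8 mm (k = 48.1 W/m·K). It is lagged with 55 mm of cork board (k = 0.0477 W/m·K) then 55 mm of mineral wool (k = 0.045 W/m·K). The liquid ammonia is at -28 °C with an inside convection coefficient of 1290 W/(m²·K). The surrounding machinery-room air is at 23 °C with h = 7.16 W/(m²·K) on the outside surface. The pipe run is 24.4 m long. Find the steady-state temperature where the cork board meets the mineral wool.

For a radial system each layer contributes R = ln(r_out/r_in)/(2πkL); films add R = 1/(hA).
R_inner film = 1/(h_i·2πr₁L) = 1/(1290×2π×0.011×24.4) = 4.597×10^-4 K/W
R_carbon steel pipe wall = ln(19/11)/(2π×48.1×24.4) = 7.412×10^-5 K/W
R_cork board = ln(74/19)/(2π×0.0477×24.4) = 0.1859 K/W
R_mineral wool = ln(129/74)/(2π×0.045×24.4) = 0.08056 K/W
R_outer film = 1/(h_o·2πr_oL) = 1/(7.16×2π×0.129×24.4) = 0.007062 K/W
R_total = 0.2741 K/W
Q = ΔT/R_total = 51/0.2741
Q = 186 W
T_interface = T_inner + Q·ΣR(inner→interface) = -28 + 186×0.1865

T ≈ 6.7 °C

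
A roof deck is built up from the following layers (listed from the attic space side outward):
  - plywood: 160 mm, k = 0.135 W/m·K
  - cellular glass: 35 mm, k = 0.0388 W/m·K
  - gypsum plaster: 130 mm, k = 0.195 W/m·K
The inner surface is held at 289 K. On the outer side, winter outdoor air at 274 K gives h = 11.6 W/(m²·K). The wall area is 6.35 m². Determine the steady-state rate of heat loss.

Series thermal resistances:
R_plywood = L/(kA) = 0.16/(0.135×6.35) = 0.1866 K/W
R_cellular glass = L/(kA) = 0.035/(0.0388×6.35) = 0.1421 K/W
R_gypsum plaster = L/(kA) = 0.13/(0.195×6.35) = 0.105 K/W
R_outer film = 1/(h_o·A) = 1/(11.6×6.35) = 0.01358 K/W
R_total = 0.4473 K/W
Q = ΔT / R_total = 15 / 0.4473

Q ≈ 33.5 W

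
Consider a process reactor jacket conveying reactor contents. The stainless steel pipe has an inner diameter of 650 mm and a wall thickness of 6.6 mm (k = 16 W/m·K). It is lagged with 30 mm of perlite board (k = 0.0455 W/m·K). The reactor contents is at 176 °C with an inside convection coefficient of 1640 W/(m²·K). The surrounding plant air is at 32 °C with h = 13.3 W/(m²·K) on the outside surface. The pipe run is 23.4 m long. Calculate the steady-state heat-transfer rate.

Q ≈ 10000 W

For a radial system each layer contributes R = ln(r_out/r_in)/(2πkL); films add R = 1/(hA).
R_inner film = 1/(h_i·2πr₁L) = 1/(1640×2π×0.325×23.4) = 1.276×10^-5 K/W
R_stainless steel pipe wall = ln(331.6/325)/(2π×16×23.4) = 8.546×10^-6 K/W
R_perlite board = ln(361.6/331.6)/(2π×0.0455×23.4) = 0.01295 K/W
R_outer film = 1/(h_o·2πr_oL) = 1/(13.3×2π×0.3616×23.4) = 0.001414 K/W
R_total = 0.01438 K/W
Q = ΔT/R_total = 144/0.01438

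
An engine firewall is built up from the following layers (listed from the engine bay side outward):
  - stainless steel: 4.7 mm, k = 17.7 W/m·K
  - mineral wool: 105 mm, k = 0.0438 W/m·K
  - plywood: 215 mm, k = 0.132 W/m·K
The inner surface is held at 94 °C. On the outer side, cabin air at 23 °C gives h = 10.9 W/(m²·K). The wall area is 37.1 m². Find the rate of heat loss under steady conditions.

Series thermal resistances:
R_stainless steel = L/(kA) = 0.0047/(17.7×37.1) = 7.157×10^-6 K/W
R_mineral wool = L/(kA) = 0.105/(0.0438×37.1) = 0.06462 K/W
R_plywood = L/(kA) = 0.215/(0.132×37.1) = 0.0439 K/W
R_outer film = 1/(h_o·A) = 1/(10.9×37.1) = 0.002473 K/W
R_total = 0.111 K/W
Q = ΔT / R_total = 71 / 0.111

Q ≈ 640 W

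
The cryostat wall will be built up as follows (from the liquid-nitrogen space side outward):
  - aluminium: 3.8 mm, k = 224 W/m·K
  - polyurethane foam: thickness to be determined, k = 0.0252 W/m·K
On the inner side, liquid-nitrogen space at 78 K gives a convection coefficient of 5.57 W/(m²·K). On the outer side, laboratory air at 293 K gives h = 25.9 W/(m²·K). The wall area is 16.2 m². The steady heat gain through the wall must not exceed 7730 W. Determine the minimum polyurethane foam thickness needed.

L ≈ 5.86 mm

Model the wall as resistances in series:
R_inner film = 1/(h_i·A) = 1/(5.57×16.2) = 0.01108 K/W
R_aluminium = L/(kA) = 0.0038/(224×16.2) = 1.047×10^-6 K/W
R_outer film = 1/(h_o·A) = 1/(25.9×16.2) = 0.002383 K/W
Sum of the known resistances R_other = 0.01347 K/W
Required total resistance R_tot = ΔT/Q_allow = 215/7730 = 0.02781 K/W
R_polyurethane foam = R_tot − R_other = 0.01435 K/W
L = R·k·A = 0.01435×0.0252×16.2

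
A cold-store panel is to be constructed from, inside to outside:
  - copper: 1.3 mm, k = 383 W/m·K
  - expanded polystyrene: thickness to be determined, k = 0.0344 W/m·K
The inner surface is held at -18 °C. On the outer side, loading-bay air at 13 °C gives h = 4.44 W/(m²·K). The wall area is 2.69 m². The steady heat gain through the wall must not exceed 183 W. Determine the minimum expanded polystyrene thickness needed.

L ≈ 7.93 mm

Series thermal resistances:
R_copper = L/(kA) = 0.0013/(383×2.69) = 1.262×10^-6 K/W
R_outer film = 1/(h_o·A) = 1/(4.44×2.69) = 0.08373 K/W
Sum of the known resistances R_other = 0.08373 K/W
Required total resistance R_tot = ΔT/Q_allow = 31/183 = 0.1694 K/W
R_expanded polystyrene = R_tot − R_other = 0.08567 K/W
L = R·k·A = 0.08567×0.0344×2.69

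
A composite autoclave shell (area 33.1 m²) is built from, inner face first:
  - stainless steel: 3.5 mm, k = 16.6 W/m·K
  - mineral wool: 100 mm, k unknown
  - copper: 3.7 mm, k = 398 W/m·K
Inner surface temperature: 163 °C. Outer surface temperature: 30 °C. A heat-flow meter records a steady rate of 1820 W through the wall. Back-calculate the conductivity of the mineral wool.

k ≈ 0.0413 W/(m·K)

Model the wall as resistances in series:
R_stainless steel = L/(kA) = 0.0035/(16.6×33.1) = 6.37×10^-6 K/W
R_copper = L/(kA) = 0.0037/(398×33.1) = 2.809×10^-7 K/W
Sum of known resistances R_other = 6.651×10^-6 K/W
Total R = ΔT/Q = 133/1820 = 0.07308 K/W
R_mineral wool = R_total − R_other = 0.07307 K/W
k = L/(R·A) = 0.1/(0.07307×33.1)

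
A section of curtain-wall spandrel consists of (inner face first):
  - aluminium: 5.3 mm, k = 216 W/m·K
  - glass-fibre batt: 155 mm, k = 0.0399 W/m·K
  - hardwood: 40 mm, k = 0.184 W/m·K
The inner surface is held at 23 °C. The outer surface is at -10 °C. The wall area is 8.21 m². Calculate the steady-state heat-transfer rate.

Model the wall as resistances in series:
R_aluminium = L/(kA) = 0.0053/(216×8.21) = 2.989×10^-6 K/W
R_glass-fibre batt = L/(kA) = 0.155/(0.0399×8.21) = 0.4732 K/W
R_hardwood = L/(kA) = 0.04/(0.184×8.21) = 0.02648 K/W
R_total = 0.4997 K/W
Q = ΔT / R_total = 33 / 0.4997

Q ≈ 66 W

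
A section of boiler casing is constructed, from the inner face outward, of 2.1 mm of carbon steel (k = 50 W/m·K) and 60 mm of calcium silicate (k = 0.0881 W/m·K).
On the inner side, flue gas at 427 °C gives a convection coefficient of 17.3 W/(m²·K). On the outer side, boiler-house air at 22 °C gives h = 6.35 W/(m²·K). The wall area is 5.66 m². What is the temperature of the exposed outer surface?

Series thermal resistances:
R_inner film = 1/(h_i·A) = 1/(17.3×5.66) = 0.01021 K/W
R_carbon steel = L/(kA) = 0.0021/(50×5.66) = 7.42×10^-6 K/W
R_calcium silicate = L/(kA) = 0.06/(0.0881×5.66) = 0.1203 K/W
R_outer film = 1/(h_o·A) = 1/(6.35×5.66) = 0.02782 K/W
R_total = 0.1584 K/W;  Q = ΔT/R_total = 405/0.1584 = 2557 W
T_interface = T_inner − Q·ΣR(inner→interface) = 427 − 2560×0.1305

T ≈ 93.2 °C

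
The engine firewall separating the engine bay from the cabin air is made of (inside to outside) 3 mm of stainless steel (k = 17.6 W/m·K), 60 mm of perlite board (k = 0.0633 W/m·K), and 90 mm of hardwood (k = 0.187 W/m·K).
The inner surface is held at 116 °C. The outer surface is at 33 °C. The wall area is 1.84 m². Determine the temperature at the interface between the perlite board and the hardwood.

T ≈ 60.9 °C

Using the resistance-network approach (series):
R_stainless steel = L/(kA) = 0.003/(17.6×1.84) = 9.264×10^-5 K/W
R_perlite board = L/(kA) = 0.06/(0.0633×1.84) = 0.5151 K/W
R_hardwood = L/(kA) = 0.09/(0.187×1.84) = 0.2616 K/W
R_total = 0.7768 K/W;  Q = ΔT/R_total = 83/0.7768 = 106.8 W
T_interface = T_inner − Q·ΣR(inner→interface) = 116 − 107×0.5152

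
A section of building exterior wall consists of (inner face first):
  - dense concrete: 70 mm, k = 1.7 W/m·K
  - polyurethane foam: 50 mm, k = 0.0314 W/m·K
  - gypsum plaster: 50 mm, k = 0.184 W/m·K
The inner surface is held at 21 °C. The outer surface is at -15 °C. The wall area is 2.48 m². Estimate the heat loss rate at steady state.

Model the wall as resistances in series:
R_dense concrete = L/(kA) = 0.07/(1.7×2.48) = 0.0166 K/W
R_polyurethane foam = L/(kA) = 0.05/(0.0314×2.48) = 0.6421 K/W
R_gypsum plaster = L/(kA) = 0.05/(0.184×2.48) = 0.1096 K/W
R_total = 0.7683 K/W
Q = ΔT / R_total = 36 / 0.7683

Q ≈ 46.9 W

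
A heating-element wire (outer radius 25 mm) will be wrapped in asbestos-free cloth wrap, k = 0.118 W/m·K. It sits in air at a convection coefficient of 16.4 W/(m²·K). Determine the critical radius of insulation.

r_cr ≈ 7.2 mm

For a cylinder r_cr = k/h = 0.118/16.4
r_cr = 7.2 mm; since the bare radius (25 mm) is above r_cr, any added insulation will reduce heat loss.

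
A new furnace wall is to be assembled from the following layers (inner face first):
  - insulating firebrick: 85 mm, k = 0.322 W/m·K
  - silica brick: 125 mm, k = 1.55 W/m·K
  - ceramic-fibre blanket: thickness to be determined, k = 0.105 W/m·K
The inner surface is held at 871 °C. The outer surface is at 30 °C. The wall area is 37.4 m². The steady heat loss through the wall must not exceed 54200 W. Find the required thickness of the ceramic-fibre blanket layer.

L ≈ 24.7 mm

Treating each layer as a thermal resistance in series:
R_insulating firebrick = L/(kA) = 0.085/(0.322×37.4) = 0.007058 K/W
R_silica brick = L/(kA) = 0.125/(1.55×37.4) = 0.002156 K/W
Sum of the known resistances R_other = 0.009214 K/W
Required total resistance R_tot = ΔT/Q_allow = 841/54200 = 0.01552 K/W
R_ceramic-fibre blanket = R_tot − R_other = 0.006302 K/W
L = R·k·A = 0.006302×0.105×37.4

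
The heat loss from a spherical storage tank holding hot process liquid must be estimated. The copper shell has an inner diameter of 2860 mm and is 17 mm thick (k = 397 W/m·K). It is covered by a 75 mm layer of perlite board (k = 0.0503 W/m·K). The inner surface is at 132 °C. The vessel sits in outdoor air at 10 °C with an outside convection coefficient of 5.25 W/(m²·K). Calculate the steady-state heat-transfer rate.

Radial (spherical) resistances in series:
R_copper shell = (1/1.43 − 1/1.447)/(4π×397) = 1.647×10^-6 K/W
R_perlite board = (1/1.447 − 1/1.522)/(4π×0.0503) = 0.05388 K/W
R_outer film = 1/(h·4πr_o²) = 1/(5.25×4π×1.522²) = 0.006543 K/W
R_total = 0.06042 K/W
Q = ΔT/R_total = 122/0.06042

Q ≈ 2020 W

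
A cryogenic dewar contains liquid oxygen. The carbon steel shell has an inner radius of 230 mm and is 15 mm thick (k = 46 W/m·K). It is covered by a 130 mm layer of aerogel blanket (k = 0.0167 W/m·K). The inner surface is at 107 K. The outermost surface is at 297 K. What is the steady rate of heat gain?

For a spherical shell R = (1/r₁ − 1/r₂)/(4πk); film R = 1/(h·4πr²). In series:
R_carbon steel shell = (1/0.23 − 1/0.245)/(4π×46) = 4.605×10^-4 K/W
R_aerogel blanket = (1/0.245 − 1/0.375)/(4π×0.0167) = 6.742 K/W
R_total = 6.743 K/W
Q = ΔT/R_total = 190/6.743

Q ≈ 28.2 W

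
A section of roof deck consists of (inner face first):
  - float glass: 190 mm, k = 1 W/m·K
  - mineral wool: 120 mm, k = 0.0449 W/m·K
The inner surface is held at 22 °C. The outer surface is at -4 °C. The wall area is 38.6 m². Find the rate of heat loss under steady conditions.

Model the wall as resistances in series:
R_float glass = L/(kA) = 0.19/(1×38.6) = 0.004922 K/W
R_mineral wool = L/(kA) = 0.12/(0.0449×38.6) = 0.06924 K/W
R_total = 0.07416 K/W
Q = ΔT / R_total = 26 / 0.07416

Q ≈ 351 W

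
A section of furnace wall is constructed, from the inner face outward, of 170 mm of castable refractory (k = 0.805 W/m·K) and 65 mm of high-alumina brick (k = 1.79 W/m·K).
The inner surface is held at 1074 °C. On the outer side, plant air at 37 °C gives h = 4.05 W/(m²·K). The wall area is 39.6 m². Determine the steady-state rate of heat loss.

Q ≈ 83100 W

Thermal resistances in series:
R_castable refractory = L/(kA) = 0.17/(0.805×39.6) = 0.005333 K/W
R_high-alumina brick = L/(kA) = 0.065/(1.79×39.6) = 9.17×10^-4 K/W
R_outer film = 1/(h_o·A) = 1/(4.05×39.6) = 0.006235 K/W
R_total = 0.01249 K/W
Q = ΔT / R_total = 1037 / 0.01249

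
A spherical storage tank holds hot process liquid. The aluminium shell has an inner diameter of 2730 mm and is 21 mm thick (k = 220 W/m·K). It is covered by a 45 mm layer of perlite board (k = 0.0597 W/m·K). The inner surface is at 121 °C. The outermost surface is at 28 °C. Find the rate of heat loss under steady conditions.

Each spherical layer contributes R = (1/r_i − 1/r_o)/(4πk):
R_aluminium shell = (1/1.365 − 1/1.386)/(4π×220) = 4.015×10^-6 K/W
R_perlite board = (1/1.386 − 1/1.431)/(4π×0.0597) = 0.03024 K/W
R_total = 0.03025 K/W
Q = ΔT/R_total = 93/0.03025

Q ≈ 3070 W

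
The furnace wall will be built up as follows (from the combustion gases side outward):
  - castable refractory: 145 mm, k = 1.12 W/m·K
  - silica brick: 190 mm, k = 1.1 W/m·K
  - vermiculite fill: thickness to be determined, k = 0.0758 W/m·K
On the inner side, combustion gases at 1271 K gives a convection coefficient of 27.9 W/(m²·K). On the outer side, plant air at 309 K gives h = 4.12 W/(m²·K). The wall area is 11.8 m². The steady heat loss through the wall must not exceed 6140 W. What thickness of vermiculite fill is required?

Treating each layer as a thermal resistance in series:
R_inner film = 1/(h_i·A) = 1/(27.9×11.8) = 0.003037 K/W
R_castable refractory = L/(kA) = 0.145/(1.12×11.8) = 0.01097 K/W
R_silica brick = L/(kA) = 0.19/(1.1×11.8) = 0.01464 K/W
R_outer film = 1/(h_o·A) = 1/(4.12×11.8) = 0.02057 K/W
Sum of the known resistances R_other = 0.04922 K/W
Required total resistance R_tot = ΔT/Q_allow = 962/6140 = 0.1567 K/W
R_vermiculite fill = R_tot − R_other = 0.1075 K/W
L = R·k·A = 0.1075×0.0758×11.8

L ≈ 96.1 mm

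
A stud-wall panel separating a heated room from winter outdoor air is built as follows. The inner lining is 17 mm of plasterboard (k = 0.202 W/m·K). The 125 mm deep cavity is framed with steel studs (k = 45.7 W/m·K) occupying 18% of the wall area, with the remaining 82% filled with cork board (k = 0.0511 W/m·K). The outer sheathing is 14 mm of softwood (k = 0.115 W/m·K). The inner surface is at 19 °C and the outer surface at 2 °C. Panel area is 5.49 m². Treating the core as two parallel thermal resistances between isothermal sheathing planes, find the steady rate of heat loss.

Q ≈ 422 W

Sheathing layers in series; stud and cavity paths in parallel between them.
R_inner = 0.017/(0.202×5.49) = 0.01533 K/W
R_stud  = 0.125/(45.7×0.18×5.49) = 0.002768 K/W
R_cav   = 0.125/(0.0511×0.82×5.49) = 0.5434 K/W
1/R_core = 1/R_stud + 1/R_cav → R_core = 0.002754 K/W
R_outer = 0.014/(0.115×5.49) = 0.02217 K/W
R_total = 0.04026 K/W
Q = ΔT/R_total = 17/0.04026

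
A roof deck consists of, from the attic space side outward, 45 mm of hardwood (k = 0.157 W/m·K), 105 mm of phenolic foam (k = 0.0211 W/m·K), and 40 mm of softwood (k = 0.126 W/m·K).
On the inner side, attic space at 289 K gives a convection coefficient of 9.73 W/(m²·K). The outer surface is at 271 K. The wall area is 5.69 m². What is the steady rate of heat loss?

Q ≈ 18 W

Using the resistance-network approach (series):
R_inner film = 1/(h_i·A) = 1/(9.73×5.69) = 0.01806 K/W
R_hardwood = L/(kA) = 0.045/(0.157×5.69) = 0.05037 K/W
R_phenolic foam = L/(kA) = 0.105/(0.0211×5.69) = 0.8746 K/W
R_softwood = L/(kA) = 0.04/(0.126×5.69) = 0.05579 K/W
R_total = 0.9988 K/W
Q = ΔT / R_total = 18 / 0.9988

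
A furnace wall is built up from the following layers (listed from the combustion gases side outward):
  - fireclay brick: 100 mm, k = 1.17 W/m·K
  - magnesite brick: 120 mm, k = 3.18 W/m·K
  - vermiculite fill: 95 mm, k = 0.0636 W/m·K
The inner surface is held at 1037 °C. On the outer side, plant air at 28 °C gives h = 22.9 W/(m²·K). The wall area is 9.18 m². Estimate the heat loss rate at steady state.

Thermal resistances in series:
R_fireclay brick = L/(kA) = 0.1/(1.17×9.18) = 0.00931 K/W
R_magnesite brick = L/(kA) = 0.12/(3.18×9.18) = 0.004111 K/W
R_vermiculite fill = L/(kA) = 0.095/(0.0636×9.18) = 0.1627 K/W
R_outer film = 1/(h_o·A) = 1/(22.9×9.18) = 0.004757 K/W
R_total = 0.1809 K/W
Q = ΔT / R_total = 1009 / 0.1809

Q ≈ 5580 W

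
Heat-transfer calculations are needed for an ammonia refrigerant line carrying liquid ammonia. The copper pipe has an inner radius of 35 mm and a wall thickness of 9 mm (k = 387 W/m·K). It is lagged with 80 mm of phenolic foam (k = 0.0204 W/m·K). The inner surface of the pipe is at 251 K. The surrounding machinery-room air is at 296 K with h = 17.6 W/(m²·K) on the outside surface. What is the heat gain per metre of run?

Treating each annulus and film as a series resistance:
R_copper pipe wall = ln(44/35)/(2π×387×1) = 9.411×10^-5 K/W
R_phenolic foam = ln(124/44)/(2π×0.0204×1) = 8.083 K/W
R_outer film = 1/(h_o·2πr_oL) = 1/(17.6×2π×0.124×1) = 0.07293 K/W
R_total = 8.156 K/W
Q = ΔT/R_total = 45/8.156

q′ ≈ 5.52 W/m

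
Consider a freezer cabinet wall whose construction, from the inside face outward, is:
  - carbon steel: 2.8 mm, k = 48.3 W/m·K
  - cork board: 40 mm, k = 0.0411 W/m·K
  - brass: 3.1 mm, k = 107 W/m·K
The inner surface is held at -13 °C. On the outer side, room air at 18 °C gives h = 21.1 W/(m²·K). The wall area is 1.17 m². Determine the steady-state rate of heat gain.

Model the wall as resistances in series:
R_carbon steel = L/(kA) = 0.0028/(48.3×1.17) = 4.955×10^-5 K/W
R_cork board = L/(kA) = 0.04/(0.0411×1.17) = 0.8318 K/W
R_brass = L/(kA) = 0.0031/(107×1.17) = 2.476×10^-5 K/W
R_outer film = 1/(h_o·A) = 1/(21.1×1.17) = 0.04051 K/W
R_total = 0.8724 K/W
Q = ΔT / R_total = 31 / 0.8724

Q ≈ 35.5 W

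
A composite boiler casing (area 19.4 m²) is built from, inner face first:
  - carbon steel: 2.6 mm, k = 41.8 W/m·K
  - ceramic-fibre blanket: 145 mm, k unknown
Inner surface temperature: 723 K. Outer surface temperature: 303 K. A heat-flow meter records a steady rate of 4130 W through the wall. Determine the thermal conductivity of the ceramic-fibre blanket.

k ≈ 0.0735 W/(m·K)

Treating each layer as a thermal resistance in series:
R_carbon steel = L/(kA) = 0.0026/(41.8×19.4) = 3.206×10^-6 K/W
Sum of known resistances R_other = 3.206×10^-6 K/W
Total R = ΔT/Q = 420/4130 = 0.1017 K/W
R_ceramic-fibre blanket = R_total − R_other = 0.1017 K/W
k = L/(R·A) = 0.145/(0.1017×19.4)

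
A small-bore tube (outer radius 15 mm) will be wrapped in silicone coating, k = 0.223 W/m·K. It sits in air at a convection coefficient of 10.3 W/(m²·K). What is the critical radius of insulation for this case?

r_cr ≈ 21.7 mm

For a cylinder r_cr = k/h = 0.223/10.3
r_cr = 21.7 mm; since the bare radius (15 mm) is below r_cr, adding a thin layer of insulation will *increase* heat loss.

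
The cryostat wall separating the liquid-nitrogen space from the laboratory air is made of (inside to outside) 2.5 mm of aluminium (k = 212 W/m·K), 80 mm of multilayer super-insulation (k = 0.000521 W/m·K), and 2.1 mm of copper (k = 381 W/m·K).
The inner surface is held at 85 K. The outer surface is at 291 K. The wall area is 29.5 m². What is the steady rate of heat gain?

Series thermal resistances:
R_aluminium = L/(kA) = 0.0025/(212×29.5) = 3.997×10^-7 K/W
R_multilayer super-insulation = L/(kA) = 0.08/(0.000521×29.5) = 5.205 K/W
R_copper = L/(kA) = 0.0021/(381×29.5) = 1.868×10^-7 K/W
R_total = 5.205 K/W
Q = ΔT / R_total = 206 / 5.205

Q ≈ 39.6 W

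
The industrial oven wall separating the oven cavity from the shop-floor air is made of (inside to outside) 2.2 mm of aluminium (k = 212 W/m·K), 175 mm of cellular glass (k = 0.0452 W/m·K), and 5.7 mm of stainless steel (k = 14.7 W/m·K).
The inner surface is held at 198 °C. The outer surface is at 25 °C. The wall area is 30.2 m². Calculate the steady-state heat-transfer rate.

Series thermal resistances:
R_aluminium = L/(kA) = 0.0022/(212×30.2) = 3.436×10^-7 K/W
R_cellular glass = L/(kA) = 0.175/(0.0452×30.2) = 0.1282 K/W
R_stainless steel = L/(kA) = 0.0057/(14.7×30.2) = 1.284×10^-5 K/W
R_total = 0.1282 K/W
Q = ΔT / R_total = 173 / 0.1282

Q ≈ 1350 W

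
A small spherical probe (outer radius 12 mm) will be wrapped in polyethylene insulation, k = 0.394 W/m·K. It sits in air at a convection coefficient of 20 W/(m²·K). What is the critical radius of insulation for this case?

For a sphere r_cr = 2k/h = 2×0.394/20
r_cr = 39.4 mm; since the bare radius (12 mm) is below r_cr, adding a thin layer of insulation will *increase* heat loss.

r_cr ≈ 39.4 mm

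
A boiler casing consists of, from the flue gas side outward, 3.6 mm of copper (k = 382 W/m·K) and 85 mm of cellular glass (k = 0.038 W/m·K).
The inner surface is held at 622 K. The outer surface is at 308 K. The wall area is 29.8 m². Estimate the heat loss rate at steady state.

Treating each layer as a thermal resistance in series:
R_copper = L/(kA) = 0.0036/(382×29.8) = 3.162×10^-7 K/W
R_cellular glass = L/(kA) = 0.085/(0.038×29.8) = 0.07506 K/W
R_total = 0.07506 K/W
Q = ΔT / R_total = 314 / 0.07506

Q ≈ 4180 W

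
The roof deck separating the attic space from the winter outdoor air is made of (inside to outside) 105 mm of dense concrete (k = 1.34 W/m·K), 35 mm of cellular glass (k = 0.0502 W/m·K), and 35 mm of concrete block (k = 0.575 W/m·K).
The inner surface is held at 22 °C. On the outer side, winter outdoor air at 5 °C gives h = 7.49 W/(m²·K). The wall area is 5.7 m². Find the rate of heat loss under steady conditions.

Model the wall as resistances in series:
R_dense concrete = L/(kA) = 0.105/(1.34×5.7) = 0.01375 K/W
R_cellular glass = L/(kA) = 0.035/(0.0502×5.7) = 0.1223 K/W
R_concrete block = L/(kA) = 0.035/(0.575×5.7) = 0.01068 K/W
R_outer film = 1/(h_o·A) = 1/(7.49×5.7) = 0.02342 K/W
R_total = 0.1702 K/W
Q = ΔT / R_total = 17 / 0.1702

Q ≈ 99.9 W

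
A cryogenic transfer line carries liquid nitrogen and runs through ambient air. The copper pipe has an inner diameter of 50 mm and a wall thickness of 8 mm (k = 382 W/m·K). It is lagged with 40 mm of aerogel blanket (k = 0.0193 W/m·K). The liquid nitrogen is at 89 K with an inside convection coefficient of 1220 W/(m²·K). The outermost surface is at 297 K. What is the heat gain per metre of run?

q′ ≈ 31.7 W/m

Per-layer cylindrical resistances, series-summed:
R_inner film = 1/(h_i·2πr₁L) = 1/(1220×2π×0.025×1) = 0.005218 K/W
R_copper pipe wall = ln(33/25)/(2π×382×1) = 1.157×10^-4 K/W
R_aerogel blanket = ln(73/33)/(2π×0.0193×1) = 6.547 K/W
R_total = 6.553 K/W
Q = ΔT/R_total = 208/6.553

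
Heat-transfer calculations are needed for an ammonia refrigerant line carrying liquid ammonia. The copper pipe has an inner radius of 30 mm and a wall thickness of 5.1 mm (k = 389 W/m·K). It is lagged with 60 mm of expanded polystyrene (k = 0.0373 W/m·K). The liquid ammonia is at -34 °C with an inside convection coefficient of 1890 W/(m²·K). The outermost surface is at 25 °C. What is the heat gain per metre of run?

Treating each annulus and film as a series resistance:
R_inner film = 1/(h_i·2πr₁L) = 1/(1890×2π×0.03×1) = 0.002807 K/W
R_copper pipe wall = ln(35.1/30)/(2π×389×1) = 6.424×10^-5 K/W
R_expanded polystyrene = ln(95.1/35.1)/(2π×0.0373×1) = 4.253 K/W
R_total = 4.256 K/W
Q = ΔT/R_total = 59/4.256

q′ ≈ 13.9 W/m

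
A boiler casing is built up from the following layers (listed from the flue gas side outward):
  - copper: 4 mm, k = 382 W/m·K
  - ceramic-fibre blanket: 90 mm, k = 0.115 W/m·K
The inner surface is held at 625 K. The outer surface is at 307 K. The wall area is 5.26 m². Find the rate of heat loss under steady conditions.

Q ≈ 2140 W

Thermal resistances in series:
R_copper = L/(kA) = 0.004/(382×5.26) = 1.991×10^-6 K/W
R_ceramic-fibre blanket = L/(kA) = 0.09/(0.115×5.26) = 0.1488 K/W
R_total = 0.1488 K/W
Q = ΔT / R_total = 318 / 0.1488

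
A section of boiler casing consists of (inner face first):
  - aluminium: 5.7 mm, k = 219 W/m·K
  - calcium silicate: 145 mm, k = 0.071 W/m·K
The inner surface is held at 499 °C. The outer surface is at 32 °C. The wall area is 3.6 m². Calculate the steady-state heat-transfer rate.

Q ≈ 823 W

Treating each layer as a thermal resistance in series:
R_aluminium = L/(kA) = 0.0057/(219×3.6) = 7.23×10^-6 K/W
R_calcium silicate = L/(kA) = 0.145/(0.071×3.6) = 0.5673 K/W
R_total = 0.5673 K/W
Q = ΔT / R_total = 467 / 0.5673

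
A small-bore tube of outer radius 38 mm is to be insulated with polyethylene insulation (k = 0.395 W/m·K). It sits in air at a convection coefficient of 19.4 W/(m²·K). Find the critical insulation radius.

For a cylinder r_cr = k/h = 0.395/19.4
r_cr = 20.4 mm; since the bare radius (38 mm) is above r_cr, any added insulation will reduce heat loss.

r_cr ≈ 20.4 mm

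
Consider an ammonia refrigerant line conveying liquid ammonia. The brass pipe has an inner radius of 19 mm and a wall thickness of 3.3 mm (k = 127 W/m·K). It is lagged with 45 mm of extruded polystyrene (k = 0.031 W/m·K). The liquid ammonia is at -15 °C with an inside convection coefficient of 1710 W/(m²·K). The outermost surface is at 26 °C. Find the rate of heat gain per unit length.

q′ ≈ 7.22 W/m

For a radial system each layer contributes R = ln(r_out/r_in)/(2πkL); films add R = 1/(hA).
R_inner film = 1/(h_i·2πr₁L) = 1/(1710×2π×0.019×1) = 0.004899 K/W
R_brass pipe wall = ln(22.3/19)/(2π×127×1) = 2.007×10^-4 K/W
R_extruded polystyrene = ln(67.3/22.3)/(2π×0.031×1) = 5.671 K/W
R_total = 5.676 K/W
Q = ΔT/R_total = 41/5.676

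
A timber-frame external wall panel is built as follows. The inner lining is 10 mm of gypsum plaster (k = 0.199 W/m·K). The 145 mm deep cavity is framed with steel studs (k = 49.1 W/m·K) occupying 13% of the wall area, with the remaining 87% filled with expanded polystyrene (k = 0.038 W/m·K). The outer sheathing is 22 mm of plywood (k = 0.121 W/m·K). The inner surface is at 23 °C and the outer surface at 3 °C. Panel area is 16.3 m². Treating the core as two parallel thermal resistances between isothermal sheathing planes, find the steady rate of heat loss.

Sheathing layers in series; stud and cavity paths in parallel between them.
R_inner = 0.01/(0.199×16.3) = 0.003083 K/W
R_stud  = 0.145/(49.1×0.13×16.3) = 0.001394 K/W
R_cav   = 0.145/(0.038×0.87×16.3) = 0.2691 K/W
1/R_core = 1/R_stud + 1/R_cav → R_core = 0.001386 K/W
R_outer = 0.022/(0.121×16.3) = 0.01115 K/W
R_total = 0.01562 K/W
Q = ΔT/R_total = 20/0.01562

Q ≈ 1280 W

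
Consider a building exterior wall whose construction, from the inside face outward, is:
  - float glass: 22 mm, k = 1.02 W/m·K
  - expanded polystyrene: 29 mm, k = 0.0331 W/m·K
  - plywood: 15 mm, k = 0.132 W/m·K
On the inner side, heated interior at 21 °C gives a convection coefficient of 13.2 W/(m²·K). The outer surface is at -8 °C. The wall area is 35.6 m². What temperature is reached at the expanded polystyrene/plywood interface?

Using the resistance-network approach (series):
R_inner film = 1/(h_i·A) = 1/(13.2×35.6) = 0.002128 K/W
R_float glass = L/(kA) = 0.022/(1.02×35.6) = 6.059×10^-4 K/W
R_expanded polystyrene = L/(kA) = 0.029/(0.0331×35.6) = 0.02461 K/W
R_plywood = L/(kA) = 0.015/(0.132×35.6) = 0.003192 K/W
R_total = 0.03054 K/W;  Q = ΔT/R_total = 29/0.03054 = 949.7 W
T_interface = T_inner − Q·ΣR(inner→interface) = 21 − 950×0.02734

T ≈ -4.97 °C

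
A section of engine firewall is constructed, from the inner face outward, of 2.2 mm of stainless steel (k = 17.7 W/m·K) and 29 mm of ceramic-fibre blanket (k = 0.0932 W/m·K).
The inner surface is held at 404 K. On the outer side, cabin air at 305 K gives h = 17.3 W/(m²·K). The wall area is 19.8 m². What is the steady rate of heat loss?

Q ≈ 5310 W

Using the resistance-network approach (series):
R_stainless steel = L/(kA) = 0.0022/(17.7×19.8) = 6.277×10^-6 K/W
R_ceramic-fibre blanket = L/(kA) = 0.029/(0.0932×19.8) = 0.01572 K/W
R_outer film = 1/(h_o·A) = 1/(17.3×19.8) = 0.002919 K/W
R_total = 0.01864 K/W
Q = ΔT / R_total = 99 / 0.01864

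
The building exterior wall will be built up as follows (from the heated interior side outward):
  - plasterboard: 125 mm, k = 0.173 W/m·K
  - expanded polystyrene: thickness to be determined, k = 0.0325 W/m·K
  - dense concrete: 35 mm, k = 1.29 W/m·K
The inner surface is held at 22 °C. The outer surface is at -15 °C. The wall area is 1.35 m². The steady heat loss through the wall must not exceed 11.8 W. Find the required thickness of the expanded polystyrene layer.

L ≈ 113 mm

Model the wall as resistances in series:
R_plasterboard = L/(kA) = 0.125/(0.173×1.35) = 0.5352 K/W
R_dense concrete = L/(kA) = 0.035/(1.29×1.35) = 0.0201 K/W
Sum of the known resistances R_other = 0.5553 K/W
Required total resistance R_tot = ΔT/Q_allow = 37/11.8 = 3.136 K/W
R_expanded polystyrene = R_tot − R_other = 2.58 K/W
L = R·k·A = 2.58×0.0325×1.35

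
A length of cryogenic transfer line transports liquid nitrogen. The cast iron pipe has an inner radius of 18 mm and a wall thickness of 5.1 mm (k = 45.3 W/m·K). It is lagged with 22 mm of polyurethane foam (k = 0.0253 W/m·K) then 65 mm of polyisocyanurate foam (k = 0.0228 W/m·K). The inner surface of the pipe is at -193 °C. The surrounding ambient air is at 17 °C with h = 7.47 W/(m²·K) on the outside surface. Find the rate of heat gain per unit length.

q′ ≈ 19.7 W/m

Radial resistances (cylindrical: R_cond = ln(r_o/r_i)/(2πkL), R_conv = 1/(h·2πrL)):
R_cast iron pipe wall = ln(23.1/18)/(2π×45.3×1) = 8.764×10^-4 K/W
R_polyurethane foam = ln(45.1/23.1)/(2π×0.0253×1) = 4.209 K/W
R_polyisocyanurate foam = ln(110.1/45.1)/(2π×0.0228×1) = 6.23 K/W
R_outer film = 1/(h_o·2πr_oL) = 1/(7.47×2π×0.1101×1) = 0.1935 K/W
R_total = 10.63 K/W
Q = ΔT/R_total = 210/10.63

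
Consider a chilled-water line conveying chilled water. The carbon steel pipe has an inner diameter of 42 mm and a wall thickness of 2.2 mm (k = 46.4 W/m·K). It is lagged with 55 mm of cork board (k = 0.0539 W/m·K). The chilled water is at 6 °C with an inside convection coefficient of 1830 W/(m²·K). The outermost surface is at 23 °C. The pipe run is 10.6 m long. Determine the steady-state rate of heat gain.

Q ≈ 50.2 W

For a radial system each layer contributes R = ln(r_out/r_in)/(2πkL); films add R = 1/(hA).
R_inner film = 1/(h_i·2πr₁L) = 1/(1830×2π×0.021×10.6) = 3.907×10^-4 K/W
R_carbon steel pipe wall = ln(23.2/21)/(2π×46.4×10.6) = 3.224×10^-5 K/W
R_cork board = ln(78.2/23.2)/(2π×0.0539×10.6) = 0.3385 K/W
R_total = 0.3389 K/W
Q = ΔT/R_total = 17/0.3389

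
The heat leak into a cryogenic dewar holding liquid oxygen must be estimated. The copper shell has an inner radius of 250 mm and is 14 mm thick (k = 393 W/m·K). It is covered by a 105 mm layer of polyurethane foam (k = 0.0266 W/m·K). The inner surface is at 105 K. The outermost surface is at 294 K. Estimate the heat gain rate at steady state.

Radial (spherical) resistances in series:
R_copper shell = (1/0.25 − 1/0.264)/(4π×393) = 4.295×10^-5 K/W
R_polyurethane foam = (1/0.264 − 1/0.369)/(4π×0.0266) = 3.225 K/W
R_total = 3.225 K/W
Q = ΔT/R_total = 189/3.225

Q ≈ 58.6 W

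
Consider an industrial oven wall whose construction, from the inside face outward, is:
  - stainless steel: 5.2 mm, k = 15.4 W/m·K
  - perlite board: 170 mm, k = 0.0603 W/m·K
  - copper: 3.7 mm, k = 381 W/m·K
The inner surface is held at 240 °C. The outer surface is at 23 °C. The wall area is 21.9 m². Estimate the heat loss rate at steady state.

Q ≈ 1690 W

Treating each layer as a thermal resistance in series:
R_stainless steel = L/(kA) = 0.0052/(15.4×21.9) = 1.542×10^-5 K/W
R_perlite board = L/(kA) = 0.17/(0.0603×21.9) = 0.1287 K/W
R_copper = L/(kA) = 0.0037/(381×21.9) = 4.434×10^-7 K/W
R_total = 0.1287 K/W
Q = ΔT / R_total = 217 / 0.1287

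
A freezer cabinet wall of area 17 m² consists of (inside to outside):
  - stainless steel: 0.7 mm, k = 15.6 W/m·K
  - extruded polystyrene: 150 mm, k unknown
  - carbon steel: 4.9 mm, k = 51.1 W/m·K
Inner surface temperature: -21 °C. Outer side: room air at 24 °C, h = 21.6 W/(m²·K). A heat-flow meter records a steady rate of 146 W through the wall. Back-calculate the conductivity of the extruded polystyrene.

k ≈ 0.0289 W/(m·K)

Treating each layer as a thermal resistance in series:
R_stainless steel = L/(kA) = 0.0007/(15.6×17) = 2.64×10^-6 K/W
R_carbon steel = L/(kA) = 0.0049/(51.1×17) = 5.641×10^-6 K/W
R_outer film = 1/(h_o·A) = 1/(21.6×17) = 0.002723 K/W
Sum of known resistances R_other = 0.002732 K/W
Total R = ΔT/Q = 45/146 = 0.3082 K/W
R_extruded polystyrene = R_total − R_other = 0.3055 K/W
k = L/(R·A) = 0.15/(0.3055×17)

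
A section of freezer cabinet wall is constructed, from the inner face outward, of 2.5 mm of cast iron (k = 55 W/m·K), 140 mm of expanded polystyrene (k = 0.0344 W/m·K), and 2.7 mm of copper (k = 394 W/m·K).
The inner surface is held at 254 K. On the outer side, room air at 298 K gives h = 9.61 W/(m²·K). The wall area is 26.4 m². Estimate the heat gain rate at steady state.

Treating each layer as a thermal resistance in series:
R_cast iron = L/(kA) = 0.0025/(55×26.4) = 1.722×10^-6 K/W
R_expanded polystyrene = L/(kA) = 0.14/(0.0344×26.4) = 0.1542 K/W
R_copper = L/(kA) = 0.0027/(394×26.4) = 2.596×10^-7 K/W
R_outer film = 1/(h_o·A) = 1/(9.61×26.4) = 0.003942 K/W
R_total = 0.1581 K/W
Q = ΔT / R_total = 44 / 0.1581

Q ≈ 278 W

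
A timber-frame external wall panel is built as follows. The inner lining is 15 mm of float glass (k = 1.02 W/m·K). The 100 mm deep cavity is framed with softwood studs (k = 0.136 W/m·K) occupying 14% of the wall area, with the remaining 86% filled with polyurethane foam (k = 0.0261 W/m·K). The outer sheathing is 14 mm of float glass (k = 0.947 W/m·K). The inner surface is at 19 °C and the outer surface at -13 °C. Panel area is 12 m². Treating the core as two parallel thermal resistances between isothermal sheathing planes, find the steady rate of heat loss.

Sheathing layers in series; stud and cavity paths in parallel between them.
R_inner = 0.015/(1.02×12) = 0.001225 K/W
R_stud  = 0.1/(0.136×0.14×12) = 0.4377 K/W
R_cav   = 0.1/(0.0261×0.86×12) = 0.3713 K/W
1/R_core = 1/R_stud + 1/R_cav → R_core = 0.2009 K/W
R_outer = 0.014/(0.947×12) = 0.001232 K/W
R_total = 0.2033 K/W
Q = ΔT/R_total = 32/0.2033

Q ≈ 157 W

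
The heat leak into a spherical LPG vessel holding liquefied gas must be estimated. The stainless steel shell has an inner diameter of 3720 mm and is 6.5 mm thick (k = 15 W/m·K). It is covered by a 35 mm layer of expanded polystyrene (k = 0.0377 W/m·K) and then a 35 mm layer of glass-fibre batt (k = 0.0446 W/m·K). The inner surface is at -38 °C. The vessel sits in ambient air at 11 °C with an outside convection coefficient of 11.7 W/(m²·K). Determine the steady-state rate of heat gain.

For a spherical shell R = (1/r₁ − 1/r₂)/(4πk); film R = 1/(h·4πr²). In series:
R_stainless steel shell = (1/1.86 − 1/1.8665)/(4π×15) = 9.933×10^-6 K/W
R_expanded polystyrene = (1/1.8665 − 1/1.9015)/(4π×0.0377) = 0.02082 K/W
R_glass-fibre batt = (1/1.9015 − 1/1.9365)/(4π×0.0446) = 0.01696 K/W
R_outer film = 1/(h·4πr_o²) = 1/(11.7×4π×1.9365²) = 0.001814 K/W
R_total = 0.0396 K/W
Q = ΔT/R_total = 49/0.0396

Q ≈ 1240 W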